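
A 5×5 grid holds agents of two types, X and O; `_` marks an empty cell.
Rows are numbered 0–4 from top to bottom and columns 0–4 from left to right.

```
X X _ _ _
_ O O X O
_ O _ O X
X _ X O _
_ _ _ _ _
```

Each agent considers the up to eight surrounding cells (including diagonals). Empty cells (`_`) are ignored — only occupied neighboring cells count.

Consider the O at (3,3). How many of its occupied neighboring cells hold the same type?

Occupied neighbors of (3,3): (2,3)=O, (2,4)=X, (3,2)=X.
Same type (O): 1 of 3.

1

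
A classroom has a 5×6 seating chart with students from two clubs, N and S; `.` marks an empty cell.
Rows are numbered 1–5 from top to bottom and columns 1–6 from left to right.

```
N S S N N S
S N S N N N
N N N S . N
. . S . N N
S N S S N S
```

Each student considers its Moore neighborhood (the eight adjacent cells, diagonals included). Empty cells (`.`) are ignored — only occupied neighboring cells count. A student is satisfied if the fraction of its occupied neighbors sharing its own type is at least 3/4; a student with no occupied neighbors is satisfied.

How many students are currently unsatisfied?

22

Row 1: (1,1)N 1/3 ✗ · (1,2)S 3/5 ✗ · (1,3)S 2/5 ✗ · (1,4)N 3/5 ✗ · (1,5)N 4/5 ✓ · (1,6)S 0/3 ✗
Row 2: (2,1)S 1/5 ✗ · (2,2)N 4/8 ✗ · (2,3)S 3/8 ✗ · (2,4)N 4/7 ✗ · (2,5)N 5/7 ✗ · (2,6)N 3/4 ✓
Row 3: (3,1)N 2/3 ✗ · (3,2)N 3/6 ✗ · (3,3)N 3/6 ✗ · (3,4)S 2/6 ✗ · (3,6)N 4/4 ✓
Row 4: (4,3)S 3/6 ✗ · (4,5)N 3/6 ✗ · (4,6)N 3/4 ✓
Row 5: (5,1)S 0/1 ✗ · (5,2)N 0/3 ✗ · (5,3)S 2/3 ✗ · (5,4)S 2/4 ✗ · (5,5)N 2/4 ✗ · (5,6)S 0/3 ✗
Unsatisfied: (1,1), (1,2), (1,3), (1,4), (1,6), (2,1), (2,2), (2,3), (2,4), (2,5), (3,1), (3,2), (3,3), (3,4), (4,3), (4,5), (5,1), (5,2), (5,3), (5,4), (5,5), (5,6) — 22 in total.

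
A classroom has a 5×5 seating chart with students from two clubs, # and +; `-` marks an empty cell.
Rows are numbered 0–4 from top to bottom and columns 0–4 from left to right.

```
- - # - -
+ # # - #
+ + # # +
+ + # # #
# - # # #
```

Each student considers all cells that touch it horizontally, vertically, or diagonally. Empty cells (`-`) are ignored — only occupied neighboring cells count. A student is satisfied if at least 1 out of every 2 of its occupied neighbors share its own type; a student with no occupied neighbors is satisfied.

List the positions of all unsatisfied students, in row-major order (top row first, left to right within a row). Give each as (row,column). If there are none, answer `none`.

(0,2)# 2/2 ✓
(1,0)+ 2/3 ✓
(1,1)# 3/6 ✓
(1,2)# 4/5 ✓
(1,4)# 1/2 ✓
(2,0)+ 4/5 ✓
(2,1)+ 4/8 ✓
(2,2)# 5/7 ✓
(2,3)# 6/7 ✓
(2,4)+ 0/4 ✗
(3,0)+ 3/4 ✓
(3,1)+ 3/7 ✗
(3,2)# 5/7 ✓
(3,3)# 7/8 ✓
(3,4)# 4/5 ✓
(4,0)# 0/2 ✗
(4,2)# 3/4 ✓
(4,3)# 5/5 ✓
(4,4)# 3/3 ✓

(2,4), (3,1), (4,0)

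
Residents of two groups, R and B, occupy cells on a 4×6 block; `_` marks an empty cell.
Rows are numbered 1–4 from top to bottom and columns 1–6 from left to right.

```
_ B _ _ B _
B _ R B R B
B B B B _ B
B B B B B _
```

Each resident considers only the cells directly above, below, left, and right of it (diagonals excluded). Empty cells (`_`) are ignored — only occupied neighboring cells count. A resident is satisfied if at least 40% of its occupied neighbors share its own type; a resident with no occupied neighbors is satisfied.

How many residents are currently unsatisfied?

(1,2)B 0/0 ✓
(1,5)B 0/1 ✗
(2,1)B 1/1 ✓
(2,3)R 0/2 ✗
(2,4)B 1/3 ✗
(2,5)R 0/3 ✗
(2,6)B 1/2 ✓
(3,1)B 3/3 ✓
(3,2)B 3/3 ✓
(3,3)B 3/4 ✓
(3,4)B 3/3 ✓
(3,6)B 1/1 ✓
(4,1)B 2/2 ✓
(4,2)B 3/3 ✓
(4,3)B 3/3 ✓
(4,4)B 3/3 ✓
(4,5)B 1/1 ✓
Unsatisfied: (1,5), (2,3), (2,4), (2,5) — 4 in total.

4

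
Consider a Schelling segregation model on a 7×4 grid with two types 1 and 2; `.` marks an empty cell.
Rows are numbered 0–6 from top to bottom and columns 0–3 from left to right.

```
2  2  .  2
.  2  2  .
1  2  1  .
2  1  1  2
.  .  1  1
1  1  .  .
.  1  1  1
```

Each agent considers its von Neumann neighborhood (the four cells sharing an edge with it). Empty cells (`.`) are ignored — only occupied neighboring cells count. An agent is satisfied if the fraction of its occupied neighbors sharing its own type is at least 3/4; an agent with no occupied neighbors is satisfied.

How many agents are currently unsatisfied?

(0,0)2 1/1 ✓
(0,1)2 2/2 ✓
(0,3)2 0/0 ✓
(1,1)2 3/3 ✓
(1,2)2 1/2 ✗
(2,0)1 0/2 ✗
(2,1)2 1/4 ✗
(2,2)1 1/3 ✗
(3,0)2 0/2 ✗
(3,1)1 1/3 ✗
(3,2)1 3/4 ✓
(3,3)2 0/2 ✗
(4,2)1 2/2 ✓
(4,3)1 1/2 ✗
(5,0)1 1/1 ✓
(5,1)1 2/2 ✓
(6,1)1 2/2 ✓
(6,2)1 2/2 ✓
(6,3)1 1/1 ✓
Unsatisfied: (1,2), (2,0), (2,1), (2,2), (3,0), (3,1), (3,3), (4,3) — 8 in total.

8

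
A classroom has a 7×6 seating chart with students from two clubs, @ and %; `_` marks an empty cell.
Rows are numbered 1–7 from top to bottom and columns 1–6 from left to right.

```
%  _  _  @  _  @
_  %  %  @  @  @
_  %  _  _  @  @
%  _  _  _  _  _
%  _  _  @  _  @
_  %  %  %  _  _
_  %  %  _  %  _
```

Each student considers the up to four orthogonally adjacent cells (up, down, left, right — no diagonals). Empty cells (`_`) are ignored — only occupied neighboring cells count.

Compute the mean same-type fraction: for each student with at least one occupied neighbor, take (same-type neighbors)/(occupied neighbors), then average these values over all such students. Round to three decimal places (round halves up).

Row 1: (1,1)% — no occupied neighbors · (1,4)@ 1/1 · (1,6)@ 1/1
Row 2: (2,2)% 2/2 · (2,3)% 1/2 · (2,4)@ 2/3 · (2,5)@ 3/3 · (2,6)@ 3/3
Row 3: (3,2)% 1/1 · (3,5)@ 2/2 · (3,6)@ 2/2
Row 4: (4,1)% 1/1
Row 5: (5,1)% 1/1 · (5,4)@ 0/1 · (5,6)@ — no occupied neighbors
Row 6: (6,2)% 2/2 · (6,3)% 3/3 · (6,4)% 1/2
Row 7: (7,2)% 2/2 · (7,3)% 2/2 · (7,5)% — no occupied neighbors
Sum over 18 students: 1/1 + 1/1 + 2/2 + 1/2 + 2/3 + 3/3 + 3/3 + 1/1 + 2/2 + 2/2 + 1/1 + 1/1 + 0/1 + 2/2 + 3/3 + 1/2 + 2/2 + 2/2 = 47/3; mean = 47/3 ÷ 18 = 47/54 = 0.870370… → 0.870.

0.870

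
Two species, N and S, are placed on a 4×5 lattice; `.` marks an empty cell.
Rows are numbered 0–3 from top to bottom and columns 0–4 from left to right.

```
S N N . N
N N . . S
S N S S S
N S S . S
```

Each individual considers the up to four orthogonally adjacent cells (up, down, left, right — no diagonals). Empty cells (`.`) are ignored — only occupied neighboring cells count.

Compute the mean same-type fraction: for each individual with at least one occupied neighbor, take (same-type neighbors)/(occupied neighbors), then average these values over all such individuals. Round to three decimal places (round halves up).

0.547

(0,0)S 0/2
(0,1)N 2/3
(0,2)N 1/1
(0,4)N 0/1
(1,0)N 1/3
(1,1)N 3/3
(1,4)S 1/2
(2,0)S 0/3
(2,1)N 1/4
(2,2)S 2/3
(2,3)S 2/2
(2,4)S 3/3
(3,0)N 0/2
(3,1)S 1/3
(3,2)S 2/2
(3,4)S 1/1
Sum over 16 individuals: 0/2 + 2/3 + 1/1 + 0/1 + 1/3 + 3/3 + 1/2 + 0/3 + 1/4 + 2/3 + 2/2 + 3/3 + 0/2 + 1/3 + 2/2 + 1/1 = 35/4; mean = 35/4 ÷ 16 = 35/64 = 0.546875 → 0.547.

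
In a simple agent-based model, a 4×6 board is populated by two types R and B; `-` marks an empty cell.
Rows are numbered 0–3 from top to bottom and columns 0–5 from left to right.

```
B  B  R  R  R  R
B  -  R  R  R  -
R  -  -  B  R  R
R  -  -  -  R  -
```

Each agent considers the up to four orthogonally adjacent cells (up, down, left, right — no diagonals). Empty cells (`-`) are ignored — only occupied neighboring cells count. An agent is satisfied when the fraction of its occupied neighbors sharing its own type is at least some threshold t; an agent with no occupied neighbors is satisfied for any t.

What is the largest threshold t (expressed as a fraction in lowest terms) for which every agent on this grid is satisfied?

0/1

(0,0)B 2/2
(0,1)B 1/2
(0,2)R 2/3
(0,3)R 3/3
(0,4)R 3/3
(0,5)R 1/1
(1,0)B 1/2
(1,2)R 2/2
(1,3)R 3/4
(1,4)R 3/3
(2,0)R 1/2
(2,3)B 0/2
(2,4)R 3/4
(2,5)R 1/1
(3,0)R 1/1
(3,4)R 1/1
The smallest same-type fraction is 0/2 at (2,3), which reduces to 0/1. Any threshold above that leaves this agent unsatisfied.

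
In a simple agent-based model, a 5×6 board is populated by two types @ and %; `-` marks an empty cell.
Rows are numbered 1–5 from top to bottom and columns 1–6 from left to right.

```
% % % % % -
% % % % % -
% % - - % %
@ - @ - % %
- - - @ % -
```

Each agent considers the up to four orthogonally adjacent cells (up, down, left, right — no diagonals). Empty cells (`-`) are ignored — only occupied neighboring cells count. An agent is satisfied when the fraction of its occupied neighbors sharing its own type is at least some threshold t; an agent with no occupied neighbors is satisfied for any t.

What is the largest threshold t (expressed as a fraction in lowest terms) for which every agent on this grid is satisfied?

(1,1)% 2/2
(1,2)% 3/3
(1,3)% 3/3
(1,4)% 3/3
(1,5)% 2/2
(2,1)% 3/3
(2,2)% 4/4
(2,3)% 3/3
(2,4)% 3/3
(2,5)% 3/3
(3,1)% 2/3
(3,2)% 2/2
(3,5)% 3/3
(3,6)% 2/2
(4,1)@ 0/1
(4,3)@ — no occupied neighbors
(4,5)% 3/3
(4,6)% 2/2
(5,4)@ 0/1
(5,5)% 1/2
The smallest same-type fraction is 0/1 at (4,1), which reduces to 0/1. Any threshold above that leaves this agent unsatisfied.

0/1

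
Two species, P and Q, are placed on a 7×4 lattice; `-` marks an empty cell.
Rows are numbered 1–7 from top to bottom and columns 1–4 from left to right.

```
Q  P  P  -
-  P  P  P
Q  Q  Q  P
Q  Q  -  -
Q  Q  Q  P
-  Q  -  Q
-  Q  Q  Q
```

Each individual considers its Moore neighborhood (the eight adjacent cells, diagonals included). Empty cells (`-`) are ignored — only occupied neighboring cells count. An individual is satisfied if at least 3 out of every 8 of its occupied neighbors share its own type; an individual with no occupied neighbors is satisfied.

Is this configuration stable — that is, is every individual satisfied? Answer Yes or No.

(1,1)Q 0/2 unhappy
(1,2)P 3/4 ok
(1,3)P 4/4 ok
(2,2)P 3/7 ok
(2,3)P 5/7 ok
(2,4)P 3/4 ok
(3,1)Q 3/4 ok
(3,2)Q 4/6 ok
(3,3)Q 2/6 unhappy
(3,4)P 2/3 ok
(4,1)Q 5/5 ok
(4,2)Q 7/7 ok
(5,1)Q 4/4 ok
(5,2)Q 5/5 ok
(5,3)Q 4/5 ok
(5,4)P 0/2 unhappy
(6,2)Q 5/5 ok
(6,4)Q 3/4 ok
(7,2)Q 2/2 ok
(7,3)Q 4/4 ok
(7,4)Q 2/2 ok
For instance (1,1) has only 0/2 same-type neighbors, below 3/8.

No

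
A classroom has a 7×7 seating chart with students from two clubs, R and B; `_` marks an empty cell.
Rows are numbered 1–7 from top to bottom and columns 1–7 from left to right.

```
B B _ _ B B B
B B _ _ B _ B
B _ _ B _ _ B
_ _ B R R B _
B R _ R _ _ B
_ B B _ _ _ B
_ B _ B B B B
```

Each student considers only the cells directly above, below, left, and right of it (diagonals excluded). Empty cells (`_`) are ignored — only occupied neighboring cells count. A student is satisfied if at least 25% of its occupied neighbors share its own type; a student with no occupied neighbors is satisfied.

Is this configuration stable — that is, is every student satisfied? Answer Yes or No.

(1,1)B 2/2 ok
(1,2)B 2/2 ok
(1,5)B 2/2 ok
(1,6)B 2/2 ok
(1,7)B 2/2 ok
(2,1)B 3/3 ok
(2,2)B 2/2 ok
(2,5)B 1/1 ok
(2,7)B 2/2 ok
(3,1)B 1/1 ok
(3,4)B 0/1 unhappy
(3,7)B 1/1 ok
(4,3)B 0/1 unhappy
(4,4)R 2/4 ok
(4,5)R 1/2 ok
(4,6)B 0/1 unhappy
(5,1)B 0/1 unhappy
(5,2)R 0/2 unhappy
(5,4)R 1/1 ok
(5,7)B 1/1 ok
(6,2)B 2/3 ok
(6,3)B 1/1 ok
(6,7)B 2/2 ok
(7,2)B 1/1 ok
(7,4)B 1/1 ok
(7,5)B 2/2 ok
(7,6)B 2/2 ok
(7,7)B 2/2 ok
For instance (3,4) has only 0/1 same-type neighbors, below 1/4.

No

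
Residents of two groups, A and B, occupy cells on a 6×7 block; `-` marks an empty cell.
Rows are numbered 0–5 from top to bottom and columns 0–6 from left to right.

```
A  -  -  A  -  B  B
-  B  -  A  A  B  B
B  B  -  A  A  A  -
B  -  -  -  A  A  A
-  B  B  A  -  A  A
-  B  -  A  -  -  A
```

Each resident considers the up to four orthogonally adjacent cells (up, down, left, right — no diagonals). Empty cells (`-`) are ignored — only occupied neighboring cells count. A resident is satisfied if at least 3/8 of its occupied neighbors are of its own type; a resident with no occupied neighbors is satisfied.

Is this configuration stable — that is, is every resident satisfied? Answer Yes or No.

(0,0)A 0/0 ok
(0,3)A 1/1 ok
(0,5)B 2/2 ok
(0,6)B 2/2 ok
(1,1)B 1/1 ok
(1,3)A 3/3 ok
(1,4)A 2/3 ok
(1,5)B 2/4 ok
(1,6)B 2/2 ok
(2,0)B 2/2 ok
(2,1)B 2/2 ok
(2,3)A 2/2 ok
(2,4)A 4/4 ok
(2,5)A 2/3 ok
(3,0)B 1/1 ok
(3,4)A 2/2 ok
(3,5)A 4/4 ok
(3,6)A 2/2 ok
(4,1)B 2/2 ok
(4,2)B 1/2 ok
(4,3)A 1/2 ok
(4,5)A 2/2 ok
(4,6)A 3/3 ok
(5,1)B 1/1 ok
(5,3)A 1/1 ok
(5,6)A 1/1 ok
All meet the threshold, so the configuration is stable.

Yes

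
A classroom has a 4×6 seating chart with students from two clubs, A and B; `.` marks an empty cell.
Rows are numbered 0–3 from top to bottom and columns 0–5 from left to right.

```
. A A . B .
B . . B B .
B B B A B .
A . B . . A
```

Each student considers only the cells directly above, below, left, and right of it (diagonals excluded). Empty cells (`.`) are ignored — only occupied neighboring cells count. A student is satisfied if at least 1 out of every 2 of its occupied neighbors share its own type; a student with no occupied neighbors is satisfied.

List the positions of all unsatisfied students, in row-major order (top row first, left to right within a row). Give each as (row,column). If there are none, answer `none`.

(2,3), (3,0)

(0,1)A 1/1 ✓
(0,2)A 1/1 ✓
(0,4)B 1/1 ✓
(1,0)B 1/1 ✓
(1,3)B 1/2 ✓
(1,4)B 3/3 ✓
(2,0)B 2/3 ✓
(2,1)B 2/2 ✓
(2,2)B 2/3 ✓
(2,3)A 0/3 ✗
(2,4)B 1/2 ✓
(3,0)A 0/1 ✗
(3,2)B 1/1 ✓
(3,5)A 0/0 ✓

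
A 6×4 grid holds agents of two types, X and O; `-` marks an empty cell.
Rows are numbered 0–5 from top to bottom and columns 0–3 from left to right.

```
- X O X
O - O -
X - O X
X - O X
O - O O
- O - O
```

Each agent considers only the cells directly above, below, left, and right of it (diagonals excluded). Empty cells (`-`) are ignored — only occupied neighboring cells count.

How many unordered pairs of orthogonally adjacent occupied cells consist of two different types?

7

Scan each occupied cell's neighbors to the right and below so each pair is counted once.
From row 0: 2 unlike of 3 pairs (running 2/3).
From row 1: 1 unlike of 2 pairs (running 3/5).
From row 2: 1 unlike of 4 pairs (running 4/9).
From row 3: 3 unlike of 4 pairs (running 7/13).
From row 4: 0 unlike of 2 pairs (running 7/15).
Total adjacent occupied pairs: 15; unlike-type pairs: 7.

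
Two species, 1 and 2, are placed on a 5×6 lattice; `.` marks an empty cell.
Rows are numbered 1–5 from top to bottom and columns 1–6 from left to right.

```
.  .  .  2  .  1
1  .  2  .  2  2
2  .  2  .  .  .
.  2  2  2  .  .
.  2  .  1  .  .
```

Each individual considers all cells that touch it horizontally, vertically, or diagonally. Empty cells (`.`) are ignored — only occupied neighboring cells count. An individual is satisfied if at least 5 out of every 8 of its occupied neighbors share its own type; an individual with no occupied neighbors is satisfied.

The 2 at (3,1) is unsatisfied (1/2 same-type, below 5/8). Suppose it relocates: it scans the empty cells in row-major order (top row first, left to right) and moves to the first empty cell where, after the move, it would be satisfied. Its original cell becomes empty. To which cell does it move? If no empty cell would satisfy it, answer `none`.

Vacating (3,1). Empty cells in order:
  (1,1): 0/1 same-type → still unsatisfied.
  (1,2): 1/2 same-type → still unsatisfied.
  (1,3): 2/2 same-type → satisfied — stop here.

(1,3)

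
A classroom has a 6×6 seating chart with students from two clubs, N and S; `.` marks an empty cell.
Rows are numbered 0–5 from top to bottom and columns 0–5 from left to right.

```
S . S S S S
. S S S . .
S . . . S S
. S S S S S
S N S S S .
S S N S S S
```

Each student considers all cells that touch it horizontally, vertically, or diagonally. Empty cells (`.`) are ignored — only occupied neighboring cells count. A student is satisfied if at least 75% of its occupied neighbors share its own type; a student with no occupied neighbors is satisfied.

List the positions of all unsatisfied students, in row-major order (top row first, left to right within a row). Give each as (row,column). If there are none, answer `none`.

(0,0)S 1/1 satisfied
(0,2)S 4/4 satisfied
(0,3)S 4/4 satisfied
(0,4)S 3/3 satisfied
(0,5)S 1/1 satisfied
(1,1)S 4/4 satisfied
(1,2)S 4/4 satisfied
(1,3)S 5/5 satisfied
(2,0)S 2/2 satisfied
(2,4)S 5/5 satisfied
(2,5)S 3/3 satisfied
(3,1)S 4/5 satisfied
(3,2)S 4/5 satisfied
(3,3)S 6/6 satisfied
(3,4)S 6/6 satisfied
(3,5)S 4/4 satisfied
(4,0)S 3/4 satisfied
(4,1)N 1/7 not
(4,2)S 6/8 satisfied
(4,3)S 7/8 satisfied
(4,4)S 7/7 satisfied
(5,0)S 2/3 not
(5,1)S 3/5 not
(5,2)N 1/5 not
(5,3)S 4/5 satisfied
(5,4)S 4/4 satisfied
(5,5)S 2/2 satisfied

(4,1), (5,0), (5,1), (5,2)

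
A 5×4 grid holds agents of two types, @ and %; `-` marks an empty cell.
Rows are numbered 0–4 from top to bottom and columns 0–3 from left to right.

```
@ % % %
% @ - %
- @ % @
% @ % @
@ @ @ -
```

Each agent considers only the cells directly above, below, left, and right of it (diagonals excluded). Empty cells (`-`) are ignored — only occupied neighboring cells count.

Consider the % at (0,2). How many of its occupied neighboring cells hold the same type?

2

Occupied neighbors of (0,2): (0,1)=%, (0,3)=%.
Same type (%): 2 of 2.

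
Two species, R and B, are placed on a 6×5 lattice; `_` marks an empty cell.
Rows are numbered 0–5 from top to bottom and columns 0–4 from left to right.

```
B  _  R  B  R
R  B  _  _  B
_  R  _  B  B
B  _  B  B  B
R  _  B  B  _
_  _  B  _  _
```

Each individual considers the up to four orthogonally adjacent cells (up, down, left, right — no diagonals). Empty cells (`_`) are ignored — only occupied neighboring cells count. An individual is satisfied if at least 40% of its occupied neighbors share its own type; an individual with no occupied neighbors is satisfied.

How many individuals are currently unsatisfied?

Row 0: (0,0)B 0/1 not · (0,2)R 0/1 not · (0,3)B 0/2 not · (0,4)R 0/2 not
Row 1: (1,0)R 0/2 not · (1,1)B 0/2 not · (1,4)B 1/2 satisfied
Row 2: (2,1)R 0/1 not · (2,3)B 2/2 satisfied · (2,4)B 3/3 satisfied
Row 3: (3,0)B 0/1 not · (3,2)B 2/2 satisfied · (3,3)B 4/4 satisfied · (3,4)B 2/2 satisfied
Row 4: (4,0)R 0/1 not · (4,2)B 3/3 satisfied · (4,3)B 2/2 satisfied
Row 5: (5,2)B 1/1 satisfied
Unsatisfied: (0,0), (0,2), (0,3), (0,4), (1,0), (1,1), (2,1), (3,0), (4,0) — 9 in total.

9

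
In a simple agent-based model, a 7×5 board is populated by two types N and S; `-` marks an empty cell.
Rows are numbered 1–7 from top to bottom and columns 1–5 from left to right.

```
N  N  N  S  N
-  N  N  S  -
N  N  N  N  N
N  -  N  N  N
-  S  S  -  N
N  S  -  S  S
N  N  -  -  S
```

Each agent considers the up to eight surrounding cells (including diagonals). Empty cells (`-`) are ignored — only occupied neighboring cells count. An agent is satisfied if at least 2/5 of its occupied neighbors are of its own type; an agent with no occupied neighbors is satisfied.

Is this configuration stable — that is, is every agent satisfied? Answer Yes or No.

No

Row 1: (1,1)N 2/2 satisfied · (1,2)N 4/4 satisfied · (1,3)N 3/5 satisfied · (1,4)S 1/4 not · (1,5)N 0/2 not
Row 2: (2,2)N 7/7 satisfied · (2,3)N 6/8 satisfied · (2,4)S 1/7 not
Row 3: (3,1)N 3/3 satisfied · (3,2)N 6/6 satisfied · (3,3)N 6/7 satisfied · (3,4)N 6/7 satisfied · (3,5)N 3/4 satisfied
Row 4: (4,1)N 2/3 satisfied · (4,3)N 4/6 satisfied · (4,4)N 6/7 satisfied · (4,5)N 4/4 satisfied
Row 5: (5,2)S 2/5 satisfied · (5,3)S 3/5 satisfied · (5,5)N 2/4 satisfied
Row 6: (6,1)N 2/4 satisfied · (6,2)S 2/5 satisfied · (6,4)S 3/4 satisfied · (6,5)S 2/3 satisfied
Row 7: (7,1)N 2/3 satisfied · (7,2)N 2/3 satisfied · (7,5)S 2/2 satisfied
For instance (1,4) has only 1/4 same-type neighbors, below 2/5.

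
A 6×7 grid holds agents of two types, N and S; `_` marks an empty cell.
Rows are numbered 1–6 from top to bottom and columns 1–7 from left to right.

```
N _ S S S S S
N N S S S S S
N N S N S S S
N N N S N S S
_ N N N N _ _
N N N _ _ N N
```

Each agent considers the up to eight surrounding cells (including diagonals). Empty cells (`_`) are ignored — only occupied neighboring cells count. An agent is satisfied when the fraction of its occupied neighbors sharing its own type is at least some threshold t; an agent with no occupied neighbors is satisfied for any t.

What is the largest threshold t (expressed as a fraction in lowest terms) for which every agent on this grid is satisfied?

(1,1)N 2/2
(1,3)S 3/4
(1,4)S 5/5
(1,5)S 5/5
(1,6)S 5/5
(1,7)S 3/3
(2,1)N 4/4
(2,2)N 4/7
(2,3)S 4/7
(2,4)S 7/8
(2,5)S 7/8
(2,6)S 8/8
(2,7)S 5/5
(3,1)N 5/5
(3,2)N 6/8
(3,3)S 3/8
(3,4)N 2/8
(3,5)S 6/8
(3,6)S 7/8
(3,7)S 5/5
(4,1)N 4/4
(4,2)N 6/7
(4,3)N 6/8
(4,4)S 2/8
(4,5)N 3/7
(4,6)S 4/6
(4,7)S 3/3
(5,2)N 7/7
(5,3)N 6/7
(5,4)N 5/6
(5,5)N 3/5
(6,1)N 2/2
(6,2)N 4/4
(6,3)N 4/4
(6,6)N 2/2
(6,7)N 1/1
The smallest same-type fraction is 2/8 at (3,4), which reduces to 1/4. Any threshold above that leaves this agent unsatisfied.

1/4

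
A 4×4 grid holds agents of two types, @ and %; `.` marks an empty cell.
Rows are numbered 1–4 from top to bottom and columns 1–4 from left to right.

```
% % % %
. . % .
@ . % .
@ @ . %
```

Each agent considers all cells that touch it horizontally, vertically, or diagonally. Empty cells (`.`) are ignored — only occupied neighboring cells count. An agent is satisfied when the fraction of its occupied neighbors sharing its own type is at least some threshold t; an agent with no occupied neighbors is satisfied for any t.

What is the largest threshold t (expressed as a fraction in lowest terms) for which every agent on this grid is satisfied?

Row 1: (1,1)% 1/1 · (1,2)% 3/3 · (1,3)% 3/3 · (1,4)% 2/2
Row 2: (2,3)% 4/4
Row 3: (3,1)@ 2/2 · (3,3)% 2/3
Row 4: (4,1)@ 2/2 · (4,2)@ 2/3 · (4,4)% 1/1
The smallest same-type fraction is 2/3 at (3,3), which reduces to 2/3. Any threshold above that leaves this agent unsatisfied.

2/3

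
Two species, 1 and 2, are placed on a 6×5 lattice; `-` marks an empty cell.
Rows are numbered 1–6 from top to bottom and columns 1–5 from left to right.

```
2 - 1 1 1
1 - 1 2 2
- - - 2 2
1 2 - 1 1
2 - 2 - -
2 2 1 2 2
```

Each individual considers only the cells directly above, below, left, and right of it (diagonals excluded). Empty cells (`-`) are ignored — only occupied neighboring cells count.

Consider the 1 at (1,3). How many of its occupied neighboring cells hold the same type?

Occupied neighbors of (1,3): (2,3)=1, (1,4)=1.
Same type (1): 2 of 2.

2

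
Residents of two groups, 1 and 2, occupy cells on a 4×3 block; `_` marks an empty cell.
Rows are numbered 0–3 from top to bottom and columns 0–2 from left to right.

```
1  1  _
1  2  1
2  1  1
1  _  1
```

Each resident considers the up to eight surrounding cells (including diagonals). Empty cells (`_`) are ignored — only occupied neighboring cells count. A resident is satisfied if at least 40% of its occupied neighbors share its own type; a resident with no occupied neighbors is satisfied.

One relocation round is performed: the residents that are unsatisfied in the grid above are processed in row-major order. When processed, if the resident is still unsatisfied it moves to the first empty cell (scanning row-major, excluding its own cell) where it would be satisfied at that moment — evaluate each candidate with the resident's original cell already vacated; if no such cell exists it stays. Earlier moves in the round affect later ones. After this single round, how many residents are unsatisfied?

Initially unsatisfied (in order): (1,1), (2,0).
  (1,1): no empty cell satisfies it; stays.
  (2,0): no empty cell satisfies it; stays.
Resulting grid:
1 1 _
1 2 1
2 1 1
1 _ 1
Unsatisfied now: (1,1), (2,0).

2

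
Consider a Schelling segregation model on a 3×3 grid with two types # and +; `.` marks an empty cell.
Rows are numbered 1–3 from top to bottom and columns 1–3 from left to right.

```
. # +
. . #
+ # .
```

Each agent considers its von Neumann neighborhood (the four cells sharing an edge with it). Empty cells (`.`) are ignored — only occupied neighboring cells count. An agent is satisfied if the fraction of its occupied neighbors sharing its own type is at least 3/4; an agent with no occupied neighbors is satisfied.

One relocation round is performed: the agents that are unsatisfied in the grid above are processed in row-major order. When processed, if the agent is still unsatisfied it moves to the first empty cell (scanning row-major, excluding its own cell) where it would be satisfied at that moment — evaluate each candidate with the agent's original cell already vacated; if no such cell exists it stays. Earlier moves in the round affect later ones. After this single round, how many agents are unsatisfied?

Initially unsatisfied (in order): (1,2), (1,3), (2,3), (3,1), (3,2).
  (1,2) → (1,1).
  (1,3): no empty cell satisfies it; stays.
  (2,3) → (2,2).
  (3,1): no empty cell satisfies it; stays.
  (3,2) → (3,3).
Resulting grid:
# . +
. # .
+ . #
All satisfied now.

0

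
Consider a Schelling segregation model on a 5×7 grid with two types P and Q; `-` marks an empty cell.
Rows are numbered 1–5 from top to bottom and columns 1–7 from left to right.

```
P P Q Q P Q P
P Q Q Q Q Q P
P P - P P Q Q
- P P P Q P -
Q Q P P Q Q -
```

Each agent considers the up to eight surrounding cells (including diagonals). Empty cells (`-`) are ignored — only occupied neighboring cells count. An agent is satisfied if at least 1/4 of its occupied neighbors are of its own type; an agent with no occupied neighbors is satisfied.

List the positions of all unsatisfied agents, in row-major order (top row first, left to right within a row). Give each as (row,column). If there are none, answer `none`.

(1,5), (2,7), (4,6)

Row 1: (1,1)P 2/3 ok · (1,2)P 2/5 ok · (1,3)Q 4/5 ok · (1,4)Q 4/5 ok · (1,5)P 0/5 unhappy · (1,6)Q 2/5 ok · (1,7)P 1/3 ok
Row 2: (2,1)P 4/5 ok · (2,2)Q 2/7 ok · (2,3)Q 4/7 ok · (2,4)Q 4/7 ok · (2,5)Q 5/8 ok · (2,6)Q 4/8 ok · (2,7)P 1/5 unhappy
Row 3: (3,1)P 3/4 ok · (3,2)P 4/6 ok · (3,4)P 3/7 ok · (3,5)P 3/8 ok · (3,6)Q 4/7 ok · (3,7)Q 2/4 ok
Row 4: (4,2)P 4/6 ok · (4,3)P 6/7 ok · (4,4)P 5/7 ok · (4,5)Q 3/8 ok · (4,6)P 1/6 unhappy
Row 5: (5,1)Q 1/2 ok · (5,2)Q 1/4 ok · (5,3)P 4/5 ok · (5,4)P 3/5 ok · (5,5)Q 2/5 ok · (5,6)Q 2/3 ok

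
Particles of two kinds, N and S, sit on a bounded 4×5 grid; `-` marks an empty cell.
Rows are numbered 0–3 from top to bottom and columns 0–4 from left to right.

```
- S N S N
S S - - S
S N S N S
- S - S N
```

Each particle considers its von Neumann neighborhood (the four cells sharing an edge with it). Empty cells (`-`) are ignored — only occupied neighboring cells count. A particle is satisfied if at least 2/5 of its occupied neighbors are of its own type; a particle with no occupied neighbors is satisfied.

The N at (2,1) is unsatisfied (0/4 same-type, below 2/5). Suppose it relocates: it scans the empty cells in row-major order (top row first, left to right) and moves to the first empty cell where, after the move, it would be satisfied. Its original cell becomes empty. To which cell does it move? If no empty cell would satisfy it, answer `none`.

Vacating (2,1). Empty cells in order:
  (0,0): 0/2 same-type → still unsatisfied.
  (1,2): 1/3 same-type → still unsatisfied.
  (1,3): 1/3 same-type → still unsatisfied.
  (3,0): 0/2 same-type → still unsatisfied.
  (3,2): 0/3 same-type → still unsatisfied.

none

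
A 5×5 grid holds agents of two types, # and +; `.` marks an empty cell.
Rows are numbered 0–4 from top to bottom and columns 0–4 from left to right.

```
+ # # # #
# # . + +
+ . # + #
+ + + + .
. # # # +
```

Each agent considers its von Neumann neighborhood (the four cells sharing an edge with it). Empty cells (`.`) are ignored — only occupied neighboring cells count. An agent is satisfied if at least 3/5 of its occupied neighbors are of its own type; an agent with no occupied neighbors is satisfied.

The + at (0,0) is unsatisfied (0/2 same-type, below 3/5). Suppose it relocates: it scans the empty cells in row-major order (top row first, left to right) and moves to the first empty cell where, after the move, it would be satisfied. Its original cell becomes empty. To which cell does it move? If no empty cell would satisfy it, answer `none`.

Vacating (0,0). Empty cells in order:
  (1,2): 1/4 same-type → still unsatisfied.
  (2,1): 2/4 same-type → still unsatisfied.
  (3,4): 2/3 same-type → satisfied — stop here.

(3,4)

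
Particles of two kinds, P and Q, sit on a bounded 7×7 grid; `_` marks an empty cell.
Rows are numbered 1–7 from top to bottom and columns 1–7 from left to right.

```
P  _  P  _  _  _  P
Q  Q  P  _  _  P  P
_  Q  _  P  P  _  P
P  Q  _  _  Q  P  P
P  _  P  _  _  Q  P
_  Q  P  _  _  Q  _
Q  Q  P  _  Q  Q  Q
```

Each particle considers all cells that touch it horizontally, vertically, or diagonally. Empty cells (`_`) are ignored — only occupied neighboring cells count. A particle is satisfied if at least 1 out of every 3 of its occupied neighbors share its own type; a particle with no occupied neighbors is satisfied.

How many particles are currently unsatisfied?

Row 1: (1,1)P 0/2 ✗ · (1,3)P 1/2 ✓ · (1,7)P 2/2 ✓
Row 2: (2,1)Q 2/3 ✓ · (2,2)Q 2/5 ✓ · (2,3)P 2/4 ✓ · (2,6)P 4/4 ✓ · (2,7)P 3/3 ✓
Row 3: (3,2)Q 3/5 ✓ · (3,4)P 2/3 ✓ · (3,5)P 3/4 ✓ · (3,7)P 4/4 ✓
Row 4: (4,1)P 1/3 ✓ · (4,2)Q 1/4 ✗ · (4,5)Q 1/4 ✗ · (4,6)P 4/6 ✓ · (4,7)P 3/4 ✓
Row 5: (5,1)P 1/3 ✓ · (5,3)P 1/3 ✓ · (5,6)Q 2/5 ✓ · (5,7)P 2/4 ✓
Row 6: (6,2)Q 2/6 ✓ · (6,3)P 2/4 ✓ · (6,6)Q 4/5 ✓
Row 7: (7,1)Q 2/2 ✓ · (7,2)Q 2/4 ✓ · (7,3)P 1/3 ✓ · (7,5)Q 2/2 ✓ · (7,6)Q 3/3 ✓ · (7,7)Q 2/2 ✓
Unsatisfied: (1,1), (4,2), (4,5) — 3 in total.

3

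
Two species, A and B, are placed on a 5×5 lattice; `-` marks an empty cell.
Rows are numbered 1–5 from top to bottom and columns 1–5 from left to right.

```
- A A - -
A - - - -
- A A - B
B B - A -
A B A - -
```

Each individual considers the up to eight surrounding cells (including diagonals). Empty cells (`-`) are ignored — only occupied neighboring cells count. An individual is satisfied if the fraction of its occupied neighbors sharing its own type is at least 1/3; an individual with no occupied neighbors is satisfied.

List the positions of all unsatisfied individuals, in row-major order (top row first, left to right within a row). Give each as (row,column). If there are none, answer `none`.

(1,2)A 2/2 ✓
(1,3)A 1/1 ✓
(2,1)A 2/2 ✓
(3,2)A 2/4 ✓
(3,3)A 2/3 ✓
(3,5)B 0/1 ✗
(4,1)B 2/4 ✓
(4,2)B 2/6 ✓
(4,4)A 2/3 ✓
(5,1)A 0/3 ✗
(5,2)B 2/4 ✓
(5,3)A 1/3 ✓

(3,5), (5,1)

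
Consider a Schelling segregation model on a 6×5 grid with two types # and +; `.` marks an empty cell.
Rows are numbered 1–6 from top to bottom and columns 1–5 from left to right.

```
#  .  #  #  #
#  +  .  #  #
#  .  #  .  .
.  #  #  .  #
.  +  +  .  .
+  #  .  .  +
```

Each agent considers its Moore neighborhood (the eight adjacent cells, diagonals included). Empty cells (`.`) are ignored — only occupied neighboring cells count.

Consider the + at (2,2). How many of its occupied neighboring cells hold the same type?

0

Occupied neighbors of (2,2): (1,1)=#, (1,3)=#, (2,1)=#, (3,1)=#, (3,3)=#.
Same type (+): 0 of 5.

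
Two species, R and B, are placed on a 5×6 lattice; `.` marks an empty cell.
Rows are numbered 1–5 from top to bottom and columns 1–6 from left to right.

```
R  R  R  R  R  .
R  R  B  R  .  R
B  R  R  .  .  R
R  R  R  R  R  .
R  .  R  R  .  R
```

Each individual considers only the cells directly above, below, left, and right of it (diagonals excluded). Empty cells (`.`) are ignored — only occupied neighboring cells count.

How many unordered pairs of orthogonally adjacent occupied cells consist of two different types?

7

Scan each occupied cell's neighbors to the right and below so each pair is counted once.
Row 1: R(1,1)–R(1,2)= R(1,1)–R(2,1)= R(1,2)–R(1,3)= R(1,2)–R(2,2)= R(1,3)–R(1,4)= R(1,3)–B(2,3)≠ R(1,4)–R(1,5)= R(1,4)–R(2,4)=  → 1/8 unlike.
Row 2: R(2,1)–R(2,2)= R(2,1)–B(3,1)≠ R(2,2)–B(2,3)≠ R(2,2)–R(3,2)= B(2,3)–R(2,4)≠ B(2,3)–R(3,3)≠ R(2,6)–R(3,6)=  → 4/7 unlike.
Row 3: B(3,1)–R(3,2)≠ B(3,1)–R(4,1)≠ R(3,2)–R(3,3)= R(3,2)–R(4,2)= R(3,3)–R(4,3)=  → 2/5 unlike.
Row 4: R(4,1)–R(4,2)= R(4,1)–R(5,1)= R(4,2)–R(4,3)= R(4,3)–R(4,4)= R(4,3)–R(5,3)= R(4,4)–R(4,5)= R(4,4)–R(5,4)=  → 0/7 unlike.
Row 5: R(5,3)–R(5,4)=  → 0/1 unlike.
Total adjacent occupied pairs: 28; unlike-type pairs: 7.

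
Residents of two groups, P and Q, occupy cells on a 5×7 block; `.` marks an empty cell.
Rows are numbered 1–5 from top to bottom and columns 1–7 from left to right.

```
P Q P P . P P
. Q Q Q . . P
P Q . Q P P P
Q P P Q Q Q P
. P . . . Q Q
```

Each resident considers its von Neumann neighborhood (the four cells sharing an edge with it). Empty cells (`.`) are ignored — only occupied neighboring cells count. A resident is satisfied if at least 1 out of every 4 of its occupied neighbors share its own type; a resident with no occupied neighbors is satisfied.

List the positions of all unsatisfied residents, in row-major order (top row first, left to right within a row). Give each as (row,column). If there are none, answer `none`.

(1,1), (3,1), (4,1)

Row 1: (1,1)P 0/1 not · (1,2)Q 1/3 satisfied · (1,3)P 1/3 satisfied · (1,4)P 1/2 satisfied · (1,6)P 1/1 satisfied · (1,7)P 2/2 satisfied
Row 2: (2,2)Q 3/3 satisfied · (2,3)Q 2/3 satisfied · (2,4)Q 2/3 satisfied · (2,7)P 2/2 satisfied
Row 3: (3,1)P 0/2 not · (3,2)Q 1/3 satisfied · (3,4)Q 2/3 satisfied · (3,5)P 1/3 satisfied · (3,6)P 2/3 satisfied · (3,7)P 3/3 satisfied
Row 4: (4,1)Q 0/2 not · (4,2)P 2/4 satisfied · (4,3)P 1/2 satisfied · (4,4)Q 2/3 satisfied · (4,5)Q 2/3 satisfied · (4,6)Q 2/4 satisfied · (4,7)P 1/3 satisfied
Row 5: (5,2)P 1/1 satisfied · (5,6)Q 2/2 satisfied · (5,7)Q 1/2 satisfied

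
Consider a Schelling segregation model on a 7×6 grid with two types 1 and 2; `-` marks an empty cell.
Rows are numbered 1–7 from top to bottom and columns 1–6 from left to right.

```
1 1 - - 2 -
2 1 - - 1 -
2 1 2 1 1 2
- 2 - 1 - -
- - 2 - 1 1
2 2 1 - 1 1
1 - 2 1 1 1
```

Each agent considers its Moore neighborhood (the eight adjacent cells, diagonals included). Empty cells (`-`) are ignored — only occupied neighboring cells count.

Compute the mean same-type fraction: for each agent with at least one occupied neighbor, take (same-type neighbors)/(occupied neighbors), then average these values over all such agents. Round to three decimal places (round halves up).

Row 1: (1,1)1 2/3 · (1,2)1 2/3 · (1,5)2 0/1
Row 2: (2,1)2 1/5 · (2,2)1 3/6 · (2,5)1 2/4
Row 3: (3,1)2 2/4 · (3,2)1 1/5 · (3,3)2 1/5 · (3,4)1 3/4 · (3,5)1 3/4 · (3,6)2 0/2
Row 4: (4,2)2 3/4 · (4,4)1 3/5
Row 5: (5,3)2 2/4 · (5,5)1 4/4 · (5,6)1 3/3
Row 6: (6,1)2 1/2 · (6,2)2 3/5 · (6,3)1 1/4 · (6,5)1 6/6 · (6,6)1 5/5
Row 7: (7,1)1 0/2 · (7,3)2 1/3 · (7,4)1 3/4 · (7,5)1 4/4 · (7,6)1 3/3
Sum over 27 agents: 2/3 + 2/3 + 0/1 + 1/5 + 3/6 + 2/4 + 2/4 + 1/5 + 1/5 + 3/4 + 3/4 + 0/2 + 3/4 + 3/5 + 2/4 + 4/4 + 3/3 + 1/2 + 3/5 + 1/4 + 6/6 + 5/5 + 0/2 + 1/3 + 3/4 + 4/4 + 3/3 = 913/60; mean = 913/60 ÷ 27 = 913/1620 = 0.563580… → 0.564.

0.564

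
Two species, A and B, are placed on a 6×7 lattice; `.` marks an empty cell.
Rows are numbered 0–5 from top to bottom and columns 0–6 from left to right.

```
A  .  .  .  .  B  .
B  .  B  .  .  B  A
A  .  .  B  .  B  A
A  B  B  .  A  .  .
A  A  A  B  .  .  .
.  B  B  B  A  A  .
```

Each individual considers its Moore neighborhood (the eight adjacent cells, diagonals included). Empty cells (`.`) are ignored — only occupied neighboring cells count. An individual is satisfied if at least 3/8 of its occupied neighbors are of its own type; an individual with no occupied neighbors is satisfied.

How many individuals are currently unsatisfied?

11

(0,0)A 0/1 unhappy
(0,5)B 1/2 ok
(1,0)B 0/2 unhappy
(1,2)B 1/1 ok
(1,5)B 2/4 ok
(1,6)A 1/4 unhappy
(2,0)A 1/3 unhappy
(2,3)B 2/3 ok
(2,5)B 1/4 unhappy
(2,6)A 1/3 unhappy
(3,0)A 3/4 ok
(3,1)B 1/6 unhappy
(3,2)B 3/5 ok
(3,4)A 0/3 unhappy
(4,0)A 2/4 ok
(4,1)A 3/7 ok
(4,2)A 1/7 unhappy
(4,3)B 3/6 ok
(5,1)B 1/4 unhappy
(5,2)B 3/5 ok
(5,3)B 2/4 ok
(5,4)A 1/3 unhappy
(5,5)A 1/1 ok
Unsatisfied: (0,0), (1,0), (1,6), (2,0), (2,5), (2,6), (3,1), (3,4), (4,2), (5,1), (5,4) — 11 in total.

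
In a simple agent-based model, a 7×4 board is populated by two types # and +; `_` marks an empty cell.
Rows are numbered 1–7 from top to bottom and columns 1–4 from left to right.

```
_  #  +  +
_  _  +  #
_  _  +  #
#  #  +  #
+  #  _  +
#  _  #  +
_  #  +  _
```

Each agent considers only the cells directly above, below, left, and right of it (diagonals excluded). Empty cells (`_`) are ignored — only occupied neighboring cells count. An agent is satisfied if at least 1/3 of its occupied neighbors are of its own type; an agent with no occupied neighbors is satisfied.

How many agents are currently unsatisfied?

6

(1,2)# 0/1 not
(1,3)+ 2/3 satisfied
(1,4)+ 1/2 satisfied
(2,3)+ 2/3 satisfied
(2,4)# 1/3 satisfied
(3,3)+ 2/3 satisfied
(3,4)# 2/3 satisfied
(4,1)# 1/2 satisfied
(4,2)# 2/3 satisfied
(4,3)+ 1/3 satisfied
(4,4)# 1/3 satisfied
(5,1)+ 0/3 not
(5,2)# 1/2 satisfied
(5,4)+ 1/2 satisfied
(6,1)# 0/1 not
(6,3)# 0/2 not
(6,4)+ 1/2 satisfied
(7,2)# 0/1 not
(7,3)+ 0/2 not
Unsatisfied: (1,2), (5,1), (6,1), (6,3), (7,2), (7,3) — 6 in total.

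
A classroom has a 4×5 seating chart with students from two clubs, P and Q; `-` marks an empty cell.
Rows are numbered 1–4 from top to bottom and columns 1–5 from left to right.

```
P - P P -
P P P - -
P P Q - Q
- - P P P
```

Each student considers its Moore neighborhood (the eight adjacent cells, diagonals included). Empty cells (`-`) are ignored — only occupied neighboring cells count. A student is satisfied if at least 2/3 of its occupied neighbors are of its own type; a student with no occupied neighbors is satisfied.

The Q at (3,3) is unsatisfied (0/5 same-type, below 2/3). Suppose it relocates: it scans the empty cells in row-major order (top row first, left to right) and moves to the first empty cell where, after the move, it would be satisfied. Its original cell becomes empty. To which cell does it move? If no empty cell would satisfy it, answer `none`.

Vacating (3,3). Empty cells in order:
  (1,2): 0/5 same-type → still unsatisfied.
  (1,5): 0/1 same-type → still unsatisfied.
  (2,4): 1/4 same-type → still unsatisfied.
  (2,5): 1/2 same-type → still unsatisfied.
  (3,4): 1/5 same-type → still unsatisfied.
  (4,1): 0/2 same-type → still unsatisfied.
  (4,2): 0/3 same-type → still unsatisfied.

none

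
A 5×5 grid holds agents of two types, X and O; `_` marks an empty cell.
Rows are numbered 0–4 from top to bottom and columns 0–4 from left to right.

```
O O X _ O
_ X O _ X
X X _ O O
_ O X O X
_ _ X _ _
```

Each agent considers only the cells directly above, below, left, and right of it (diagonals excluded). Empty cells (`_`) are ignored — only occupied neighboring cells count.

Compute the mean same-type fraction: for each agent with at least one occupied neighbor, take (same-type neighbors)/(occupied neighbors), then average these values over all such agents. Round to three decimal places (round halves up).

0.396

Row 0: (0,0)O 1/1 · (0,1)O 1/3 · (0,2)X 0/2 · (0,4)O 0/1
Row 1: (1,1)X 1/3 · (1,2)O 0/2 · (1,4)X 0/2
Row 2: (2,0)X 1/1 · (2,1)X 2/3 · (2,3)O 2/2 · (2,4)O 1/3
Row 3: (3,1)O 0/2 · (3,2)X 1/3 · (3,3)O 1/3 · (3,4)X 0/2
Row 4: (4,2)X 1/1
Sum over 16 agents: 1/1 + 1/3 + 0/2 + 0/1 + 1/3 + 0/2 + 0/2 + 1/1 + 2/3 + 2/2 + 1/3 + 0/2 + 1/3 + 1/3 + 0/2 + 1/1 = 19/3; mean = 19/3 ÷ 16 = 19/48 = 0.395833… → 0.396.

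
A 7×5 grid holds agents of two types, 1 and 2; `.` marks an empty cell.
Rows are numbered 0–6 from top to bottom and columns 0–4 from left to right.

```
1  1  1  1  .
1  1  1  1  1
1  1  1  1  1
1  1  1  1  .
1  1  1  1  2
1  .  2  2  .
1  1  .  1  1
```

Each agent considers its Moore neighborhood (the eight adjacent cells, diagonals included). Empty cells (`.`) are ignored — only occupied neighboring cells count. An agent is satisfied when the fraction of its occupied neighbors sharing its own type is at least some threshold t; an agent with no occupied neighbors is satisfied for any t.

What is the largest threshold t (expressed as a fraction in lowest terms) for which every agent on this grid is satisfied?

(0,0)1 3/3
(0,1)1 5/5
(0,2)1 5/5
(0,3)1 4/4
(1,0)1 5/5
(1,1)1 8/8
(1,2)1 8/8
(1,3)1 7/7
(1,4)1 4/4
(2,0)1 5/5
(2,1)1 8/8
(2,2)1 8/8
(2,3)1 7/7
(2,4)1 4/4
(3,0)1 5/5
(3,1)1 8/8
(3,2)1 8/8
(3,3)1 6/7
(4,0)1 4/4
(4,1)1 6/7
(4,2)1 5/7
(4,3)1 3/6
(4,4)2 1/3
(5,0)1 4/4
(5,2)2 1/6
(5,3)2 2/6
(6,0)1 2/2
(6,1)1 2/3
(6,3)1 1/3
(6,4)1 1/2
The smallest same-type fraction is 1/6 at (5,2), which reduces to 1/6. Any threshold above that leaves this agent unsatisfied.

1/6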